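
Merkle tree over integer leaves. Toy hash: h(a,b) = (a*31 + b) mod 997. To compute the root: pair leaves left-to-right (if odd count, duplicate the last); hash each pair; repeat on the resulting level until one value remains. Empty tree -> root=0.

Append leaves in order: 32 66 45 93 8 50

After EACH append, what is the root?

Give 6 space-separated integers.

After append 32 (leaves=[32]):
  L0: [32]
  root=32
After append 66 (leaves=[32, 66]):
  L0: [32, 66]
  L1: h(32,66)=(32*31+66)%997=61 -> [61]
  root=61
After append 45 (leaves=[32, 66, 45]):
  L0: [32, 66, 45]
  L1: h(32,66)=(32*31+66)%997=61 h(45,45)=(45*31+45)%997=443 -> [61, 443]
  L2: h(61,443)=(61*31+443)%997=340 -> [340]
  root=340
After append 93 (leaves=[32, 66, 45, 93]):
  L0: [32, 66, 45, 93]
  L1: h(32,66)=(32*31+66)%997=61 h(45,93)=(45*31+93)%997=491 -> [61, 491]
  L2: h(61,491)=(61*31+491)%997=388 -> [388]
  root=388
After append 8 (leaves=[32, 66, 45, 93, 8]):
  L0: [32, 66, 45, 93, 8]
  L1: h(32,66)=(32*31+66)%997=61 h(45,93)=(45*31+93)%997=491 h(8,8)=(8*31+8)%997=256 -> [61, 491, 256]
  L2: h(61,491)=(61*31+491)%997=388 h(256,256)=(256*31+256)%997=216 -> [388, 216]
  L3: h(388,216)=(388*31+216)%997=280 -> [280]
  root=280
After append 50 (leaves=[32, 66, 45, 93, 8, 50]):
  L0: [32, 66, 45, 93, 8, 50]
  L1: h(32,66)=(32*31+66)%997=61 h(45,93)=(45*31+93)%997=491 h(8,50)=(8*31+50)%997=298 -> [61, 491, 298]
  L2: h(61,491)=(61*31+491)%997=388 h(298,298)=(298*31+298)%997=563 -> [388, 563]
  L3: h(388,563)=(388*31+563)%997=627 -> [627]
  root=627

Answer: 32 61 340 388 280 627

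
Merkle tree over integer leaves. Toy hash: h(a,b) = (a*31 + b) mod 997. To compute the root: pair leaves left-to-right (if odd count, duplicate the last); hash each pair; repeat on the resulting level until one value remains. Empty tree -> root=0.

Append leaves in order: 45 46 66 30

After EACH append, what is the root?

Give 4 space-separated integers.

After append 45 (leaves=[45]):
  L0: [45]
  root=45
After append 46 (leaves=[45, 46]):
  L0: [45, 46]
  L1: h(45,46)=(45*31+46)%997=444 -> [444]
  root=444
After append 66 (leaves=[45, 46, 66]):
  L0: [45, 46, 66]
  L1: h(45,46)=(45*31+46)%997=444 h(66,66)=(66*31+66)%997=118 -> [444, 118]
  L2: h(444,118)=(444*31+118)%997=921 -> [921]
  root=921
After append 30 (leaves=[45, 46, 66, 30]):
  L0: [45, 46, 66, 30]
  L1: h(45,46)=(45*31+46)%997=444 h(66,30)=(66*31+30)%997=82 -> [444, 82]
  L2: h(444,82)=(444*31+82)%997=885 -> [885]
  root=885

Answer: 45 444 921 885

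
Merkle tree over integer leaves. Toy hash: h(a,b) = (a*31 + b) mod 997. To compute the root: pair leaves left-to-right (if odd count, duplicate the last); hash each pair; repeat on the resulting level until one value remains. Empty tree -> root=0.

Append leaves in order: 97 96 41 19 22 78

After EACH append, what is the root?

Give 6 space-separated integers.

After append 97 (leaves=[97]):
  L0: [97]
  root=97
After append 96 (leaves=[97, 96]):
  L0: [97, 96]
  L1: h(97,96)=(97*31+96)%997=112 -> [112]
  root=112
After append 41 (leaves=[97, 96, 41]):
  L0: [97, 96, 41]
  L1: h(97,96)=(97*31+96)%997=112 h(41,41)=(41*31+41)%997=315 -> [112, 315]
  L2: h(112,315)=(112*31+315)%997=796 -> [796]
  root=796
After append 19 (leaves=[97, 96, 41, 19]):
  L0: [97, 96, 41, 19]
  L1: h(97,96)=(97*31+96)%997=112 h(41,19)=(41*31+19)%997=293 -> [112, 293]
  L2: h(112,293)=(112*31+293)%997=774 -> [774]
  root=774
After append 22 (leaves=[97, 96, 41, 19, 22]):
  L0: [97, 96, 41, 19, 22]
  L1: h(97,96)=(97*31+96)%997=112 h(41,19)=(41*31+19)%997=293 h(22,22)=(22*31+22)%997=704 -> [112, 293, 704]
  L2: h(112,293)=(112*31+293)%997=774 h(704,704)=(704*31+704)%997=594 -> [774, 594]
  L3: h(774,594)=(774*31+594)%997=660 -> [660]
  root=660
After append 78 (leaves=[97, 96, 41, 19, 22, 78]):
  L0: [97, 96, 41, 19, 22, 78]
  L1: h(97,96)=(97*31+96)%997=112 h(41,19)=(41*31+19)%997=293 h(22,78)=(22*31+78)%997=760 -> [112, 293, 760]
  L2: h(112,293)=(112*31+293)%997=774 h(760,760)=(760*31+760)%997=392 -> [774, 392]
  L3: h(774,392)=(774*31+392)%997=458 -> [458]
  root=458

Answer: 97 112 796 774 660 458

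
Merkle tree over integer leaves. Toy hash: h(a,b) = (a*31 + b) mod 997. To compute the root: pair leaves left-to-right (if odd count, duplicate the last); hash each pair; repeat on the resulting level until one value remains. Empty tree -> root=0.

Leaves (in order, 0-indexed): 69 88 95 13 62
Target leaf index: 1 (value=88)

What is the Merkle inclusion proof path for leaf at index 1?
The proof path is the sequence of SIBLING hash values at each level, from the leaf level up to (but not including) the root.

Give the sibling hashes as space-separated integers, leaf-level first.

L0 (leaves): [69, 88, 95, 13, 62], target index=1
L1: h(69,88)=(69*31+88)%997=233 [pair 0] h(95,13)=(95*31+13)%997=964 [pair 1] h(62,62)=(62*31+62)%997=987 [pair 2] -> [233, 964, 987]
  Sibling for proof at L0: 69
L2: h(233,964)=(233*31+964)%997=211 [pair 0] h(987,987)=(987*31+987)%997=677 [pair 1] -> [211, 677]
  Sibling for proof at L1: 964
L3: h(211,677)=(211*31+677)%997=239 [pair 0] -> [239]
  Sibling for proof at L2: 677
Root: 239
Proof path (sibling hashes from leaf to root): [69, 964, 677]

Answer: 69 964 677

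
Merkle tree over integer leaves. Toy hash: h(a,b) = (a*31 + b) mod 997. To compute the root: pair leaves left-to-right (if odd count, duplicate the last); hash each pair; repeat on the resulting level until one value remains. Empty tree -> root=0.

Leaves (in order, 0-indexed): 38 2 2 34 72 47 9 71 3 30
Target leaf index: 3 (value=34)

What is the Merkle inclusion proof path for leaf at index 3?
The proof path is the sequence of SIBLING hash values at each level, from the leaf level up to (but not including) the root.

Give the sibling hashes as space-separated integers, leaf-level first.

Answer: 2 183 212 330

Derivation:
L0 (leaves): [38, 2, 2, 34, 72, 47, 9, 71, 3, 30], target index=3
L1: h(38,2)=(38*31+2)%997=183 [pair 0] h(2,34)=(2*31+34)%997=96 [pair 1] h(72,47)=(72*31+47)%997=285 [pair 2] h(9,71)=(9*31+71)%997=350 [pair 3] h(3,30)=(3*31+30)%997=123 [pair 4] -> [183, 96, 285, 350, 123]
  Sibling for proof at L0: 2
L2: h(183,96)=(183*31+96)%997=784 [pair 0] h(285,350)=(285*31+350)%997=212 [pair 1] h(123,123)=(123*31+123)%997=945 [pair 2] -> [784, 212, 945]
  Sibling for proof at L1: 183
L3: h(784,212)=(784*31+212)%997=588 [pair 0] h(945,945)=(945*31+945)%997=330 [pair 1] -> [588, 330]
  Sibling for proof at L2: 212
L4: h(588,330)=(588*31+330)%997=612 [pair 0] -> [612]
  Sibling for proof at L3: 330
Root: 612
Proof path (sibling hashes from leaf to root): [2, 183, 212, 330]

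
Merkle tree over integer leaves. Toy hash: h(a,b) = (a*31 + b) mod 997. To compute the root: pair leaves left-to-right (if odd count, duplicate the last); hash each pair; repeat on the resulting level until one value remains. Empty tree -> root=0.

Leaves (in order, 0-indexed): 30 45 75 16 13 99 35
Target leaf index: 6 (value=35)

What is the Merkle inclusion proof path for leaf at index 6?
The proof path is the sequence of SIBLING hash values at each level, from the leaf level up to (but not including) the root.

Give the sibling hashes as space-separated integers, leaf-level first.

Answer: 35 502 662

Derivation:
L0 (leaves): [30, 45, 75, 16, 13, 99, 35], target index=6
L1: h(30,45)=(30*31+45)%997=975 [pair 0] h(75,16)=(75*31+16)%997=347 [pair 1] h(13,99)=(13*31+99)%997=502 [pair 2] h(35,35)=(35*31+35)%997=123 [pair 3] -> [975, 347, 502, 123]
  Sibling for proof at L0: 35
L2: h(975,347)=(975*31+347)%997=662 [pair 0] h(502,123)=(502*31+123)%997=730 [pair 1] -> [662, 730]
  Sibling for proof at L1: 502
L3: h(662,730)=(662*31+730)%997=315 [pair 0] -> [315]
  Sibling for proof at L2: 662
Root: 315
Proof path (sibling hashes from leaf to root): [35, 502, 662]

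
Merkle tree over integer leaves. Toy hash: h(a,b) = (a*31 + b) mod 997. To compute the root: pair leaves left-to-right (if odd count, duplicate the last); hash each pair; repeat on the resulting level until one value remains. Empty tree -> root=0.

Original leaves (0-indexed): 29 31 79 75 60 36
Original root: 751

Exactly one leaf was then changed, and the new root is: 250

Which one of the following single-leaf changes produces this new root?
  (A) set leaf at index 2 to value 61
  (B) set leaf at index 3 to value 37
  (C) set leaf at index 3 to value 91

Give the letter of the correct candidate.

Original leaves: [29, 31, 79, 75, 60, 36]
Target new root: 250
Try each candidate change and compute the resulting root:
Candidate A: set leaf[2] = 61 -> leaves = [29, 31, 61, 75, 60, 36]
  L0: [29, 31, 61, 75, 60, 36]
  L1: h(29,31)=(29*31+31)%997=930 h(61,75)=(61*31+75)%997=969 h(60,36)=(60*31+36)%997=899 -> [930, 969, 899]
  L2: h(930,969)=(930*31+969)%997=886 h(899,899)=(899*31+899)%997=852 -> [886, 852]
  L3: h(886,852)=(886*31+852)%997=402 -> [402]
  root = 402 != target 250
Candidate B: set leaf[3] = 37 -> leaves = [29, 31, 79, 37, 60, 36]
  L0: [29, 31, 79, 37, 60, 36]
  L1: h(29,31)=(29*31+31)%997=930 h(79,37)=(79*31+37)%997=492 h(60,36)=(60*31+36)%997=899 -> [930, 492, 899]
  L2: h(930,492)=(930*31+492)%997=409 h(899,899)=(899*31+899)%997=852 -> [409, 852]
  L3: h(409,852)=(409*31+852)%997=570 -> [570]
  root = 570 != target 250
Candidate C: set leaf[3] = 91 -> leaves = [29, 31, 79, 91, 60, 36]
  L0: [29, 31, 79, 91, 60, 36]
  L1: h(29,31)=(29*31+31)%997=930 h(79,91)=(79*31+91)%997=546 h(60,36)=(60*31+36)%997=899 -> [930, 546, 899]
  L2: h(930,546)=(930*31+546)%997=463 h(899,899)=(899*31+899)%997=852 -> [463, 852]
  L3: h(463,852)=(463*31+852)%997=250 -> [250]
  root = 250 == target 250  ** MATCH **
Candidate C produces the target root.

Answer: C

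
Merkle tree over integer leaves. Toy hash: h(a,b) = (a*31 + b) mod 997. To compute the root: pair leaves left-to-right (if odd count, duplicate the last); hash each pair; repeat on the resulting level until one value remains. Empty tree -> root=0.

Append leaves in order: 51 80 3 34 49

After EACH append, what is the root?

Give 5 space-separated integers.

After append 51 (leaves=[51]):
  L0: [51]
  root=51
After append 80 (leaves=[51, 80]):
  L0: [51, 80]
  L1: h(51,80)=(51*31+80)%997=664 -> [664]
  root=664
After append 3 (leaves=[51, 80, 3]):
  L0: [51, 80, 3]
  L1: h(51,80)=(51*31+80)%997=664 h(3,3)=(3*31+3)%997=96 -> [664, 96]
  L2: h(664,96)=(664*31+96)%997=740 -> [740]
  root=740
After append 34 (leaves=[51, 80, 3, 34]):
  L0: [51, 80, 3, 34]
  L1: h(51,80)=(51*31+80)%997=664 h(3,34)=(3*31+34)%997=127 -> [664, 127]
  L2: h(664,127)=(664*31+127)%997=771 -> [771]
  root=771
After append 49 (leaves=[51, 80, 3, 34, 49]):
  L0: [51, 80, 3, 34, 49]
  L1: h(51,80)=(51*31+80)%997=664 h(3,34)=(3*31+34)%997=127 h(49,49)=(49*31+49)%997=571 -> [664, 127, 571]
  L2: h(664,127)=(664*31+127)%997=771 h(571,571)=(571*31+571)%997=326 -> [771, 326]
  L3: h(771,326)=(771*31+326)%997=299 -> [299]
  root=299

Answer: 51 664 740 771 299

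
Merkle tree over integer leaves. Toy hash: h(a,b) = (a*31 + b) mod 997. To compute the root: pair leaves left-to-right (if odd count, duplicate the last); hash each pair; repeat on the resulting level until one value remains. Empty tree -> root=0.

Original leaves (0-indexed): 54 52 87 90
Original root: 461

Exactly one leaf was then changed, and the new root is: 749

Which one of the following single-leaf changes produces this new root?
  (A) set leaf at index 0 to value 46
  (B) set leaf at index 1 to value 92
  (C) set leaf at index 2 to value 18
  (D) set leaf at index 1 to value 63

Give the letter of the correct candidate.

Original leaves: [54, 52, 87, 90]
Target new root: 749
Try each candidate change and compute the resulting root:
Candidate A: set leaf[0] = 46 -> leaves = [46, 52, 87, 90]
  L0: [46, 52, 87, 90]
  L1: h(46,52)=(46*31+52)%997=481 h(87,90)=(87*31+90)%997=793 -> [481, 793]
  L2: h(481,793)=(481*31+793)%997=749 -> [749]
  root = 749 == target 749  ** MATCH **
Candidate B: set leaf[1] = 92 -> leaves = [54, 92, 87, 90]
  L0: [54, 92, 87, 90]
  L1: h(54,92)=(54*31+92)%997=769 h(87,90)=(87*31+90)%997=793 -> [769, 793]
  L2: h(769,793)=(769*31+793)%997=704 -> [704]
  root = 704 != target 749
Candidate C: set leaf[2] = 18 -> leaves = [54, 52, 18, 90]
  L0: [54, 52, 18, 90]
  L1: h(54,52)=(54*31+52)%997=729 h(18,90)=(18*31+90)%997=648 -> [729, 648]
  L2: h(729,648)=(729*31+648)%997=316 -> [316]
  root = 316 != target 749
Candidate D: set leaf[1] = 63 -> leaves = [54, 63, 87, 90]
  L0: [54, 63, 87, 90]
  L1: h(54,63)=(54*31+63)%997=740 h(87,90)=(87*31+90)%997=793 -> [740, 793]
  L2: h(740,793)=(740*31+793)%997=802 -> [802]
  root = 802 != target 749
Candidate A produces the target root.

Answer: A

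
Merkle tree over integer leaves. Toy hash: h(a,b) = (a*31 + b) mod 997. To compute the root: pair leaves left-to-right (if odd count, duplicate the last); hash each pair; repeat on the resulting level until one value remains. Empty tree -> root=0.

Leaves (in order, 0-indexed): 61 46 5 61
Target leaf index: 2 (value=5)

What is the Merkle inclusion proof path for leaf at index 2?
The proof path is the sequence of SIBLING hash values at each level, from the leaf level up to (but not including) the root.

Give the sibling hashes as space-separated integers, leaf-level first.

Answer: 61 940

Derivation:
L0 (leaves): [61, 46, 5, 61], target index=2
L1: h(61,46)=(61*31+46)%997=940 [pair 0] h(5,61)=(5*31+61)%997=216 [pair 1] -> [940, 216]
  Sibling for proof at L0: 61
L2: h(940,216)=(940*31+216)%997=443 [pair 0] -> [443]
  Sibling for proof at L1: 940
Root: 443
Proof path (sibling hashes from leaf to root): [61, 940]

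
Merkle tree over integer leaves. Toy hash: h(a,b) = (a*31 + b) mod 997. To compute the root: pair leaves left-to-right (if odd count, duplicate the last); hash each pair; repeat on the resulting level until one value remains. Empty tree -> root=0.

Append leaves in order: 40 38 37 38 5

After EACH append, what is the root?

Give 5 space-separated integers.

Answer: 40 281 922 923 832

Derivation:
After append 40 (leaves=[40]):
  L0: [40]
  root=40
After append 38 (leaves=[40, 38]):
  L0: [40, 38]
  L1: h(40,38)=(40*31+38)%997=281 -> [281]
  root=281
After append 37 (leaves=[40, 38, 37]):
  L0: [40, 38, 37]
  L1: h(40,38)=(40*31+38)%997=281 h(37,37)=(37*31+37)%997=187 -> [281, 187]
  L2: h(281,187)=(281*31+187)%997=922 -> [922]
  root=922
After append 38 (leaves=[40, 38, 37, 38]):
  L0: [40, 38, 37, 38]
  L1: h(40,38)=(40*31+38)%997=281 h(37,38)=(37*31+38)%997=188 -> [281, 188]
  L2: h(281,188)=(281*31+188)%997=923 -> [923]
  root=923
After append 5 (leaves=[40, 38, 37, 38, 5]):
  L0: [40, 38, 37, 38, 5]
  L1: h(40,38)=(40*31+38)%997=281 h(37,38)=(37*31+38)%997=188 h(5,5)=(5*31+5)%997=160 -> [281, 188, 160]
  L2: h(281,188)=(281*31+188)%997=923 h(160,160)=(160*31+160)%997=135 -> [923, 135]
  L3: h(923,135)=(923*31+135)%997=832 -> [832]
  root=832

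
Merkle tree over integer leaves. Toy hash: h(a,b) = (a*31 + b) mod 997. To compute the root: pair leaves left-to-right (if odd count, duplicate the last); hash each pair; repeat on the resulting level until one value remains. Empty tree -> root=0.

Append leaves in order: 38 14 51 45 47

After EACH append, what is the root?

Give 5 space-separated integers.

Answer: 38 195 698 692 787

Derivation:
After append 38 (leaves=[38]):
  L0: [38]
  root=38
After append 14 (leaves=[38, 14]):
  L0: [38, 14]
  L1: h(38,14)=(38*31+14)%997=195 -> [195]
  root=195
After append 51 (leaves=[38, 14, 51]):
  L0: [38, 14, 51]
  L1: h(38,14)=(38*31+14)%997=195 h(51,51)=(51*31+51)%997=635 -> [195, 635]
  L2: h(195,635)=(195*31+635)%997=698 -> [698]
  root=698
After append 45 (leaves=[38, 14, 51, 45]):
  L0: [38, 14, 51, 45]
  L1: h(38,14)=(38*31+14)%997=195 h(51,45)=(51*31+45)%997=629 -> [195, 629]
  L2: h(195,629)=(195*31+629)%997=692 -> [692]
  root=692
After append 47 (leaves=[38, 14, 51, 45, 47]):
  L0: [38, 14, 51, 45, 47]
  L1: h(38,14)=(38*31+14)%997=195 h(51,45)=(51*31+45)%997=629 h(47,47)=(47*31+47)%997=507 -> [195, 629, 507]
  L2: h(195,629)=(195*31+629)%997=692 h(507,507)=(507*31+507)%997=272 -> [692, 272]
  L3: h(692,272)=(692*31+272)%997=787 -> [787]
  root=787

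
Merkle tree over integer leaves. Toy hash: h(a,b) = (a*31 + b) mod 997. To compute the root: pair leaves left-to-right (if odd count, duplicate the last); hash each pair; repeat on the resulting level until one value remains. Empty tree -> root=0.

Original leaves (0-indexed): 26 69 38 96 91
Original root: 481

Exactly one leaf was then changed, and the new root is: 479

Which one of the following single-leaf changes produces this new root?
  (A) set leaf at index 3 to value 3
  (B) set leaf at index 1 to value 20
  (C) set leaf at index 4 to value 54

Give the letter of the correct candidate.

Answer: C

Derivation:
Original leaves: [26, 69, 38, 96, 91]
Target new root: 479
Try each candidate change and compute the resulting root:
Candidate A: set leaf[3] = 3 -> leaves = [26, 69, 38, 3, 91]
  L0: [26, 69, 38, 3, 91]
  L1: h(26,69)=(26*31+69)%997=875 h(38,3)=(38*31+3)%997=184 h(91,91)=(91*31+91)%997=918 -> [875, 184, 918]
  L2: h(875,184)=(875*31+184)%997=390 h(918,918)=(918*31+918)%997=463 -> [390, 463]
  L3: h(390,463)=(390*31+463)%997=589 -> [589]
  root = 589 != target 479
Candidate B: set leaf[1] = 20 -> leaves = [26, 20, 38, 96, 91]
  L0: [26, 20, 38, 96, 91]
  L1: h(26,20)=(26*31+20)%997=826 h(38,96)=(38*31+96)%997=277 h(91,91)=(91*31+91)%997=918 -> [826, 277, 918]
  L2: h(826,277)=(826*31+277)%997=958 h(918,918)=(918*31+918)%997=463 -> [958, 463]
  L3: h(958,463)=(958*31+463)%997=251 -> [251]
  root = 251 != target 479
Candidate C: set leaf[4] = 54 -> leaves = [26, 69, 38, 96, 54]
  L0: [26, 69, 38, 96, 54]
  L1: h(26,69)=(26*31+69)%997=875 h(38,96)=(38*31+96)%997=277 h(54,54)=(54*31+54)%997=731 -> [875, 277, 731]
  L2: h(875,277)=(875*31+277)%997=483 h(731,731)=(731*31+731)%997=461 -> [483, 461]
  L3: h(483,461)=(483*31+461)%997=479 -> [479]
  root = 479 == target 479  ** MATCH **
Candidate C produces the target root.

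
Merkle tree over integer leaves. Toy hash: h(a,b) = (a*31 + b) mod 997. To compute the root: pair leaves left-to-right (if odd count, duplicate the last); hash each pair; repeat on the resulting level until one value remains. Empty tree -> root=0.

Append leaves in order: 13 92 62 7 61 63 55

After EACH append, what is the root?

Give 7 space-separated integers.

Answer: 13 495 380 325 755 819 625

Derivation:
After append 13 (leaves=[13]):
  L0: [13]
  root=13
After append 92 (leaves=[13, 92]):
  L0: [13, 92]
  L1: h(13,92)=(13*31+92)%997=495 -> [495]
  root=495
After append 62 (leaves=[13, 92, 62]):
  L0: [13, 92, 62]
  L1: h(13,92)=(13*31+92)%997=495 h(62,62)=(62*31+62)%997=987 -> [495, 987]
  L2: h(495,987)=(495*31+987)%997=380 -> [380]
  root=380
After append 7 (leaves=[13, 92, 62, 7]):
  L0: [13, 92, 62, 7]
  L1: h(13,92)=(13*31+92)%997=495 h(62,7)=(62*31+7)%997=932 -> [495, 932]
  L2: h(495,932)=(495*31+932)%997=325 -> [325]
  root=325
After append 61 (leaves=[13, 92, 62, 7, 61]):
  L0: [13, 92, 62, 7, 61]
  L1: h(13,92)=(13*31+92)%997=495 h(62,7)=(62*31+7)%997=932 h(61,61)=(61*31+61)%997=955 -> [495, 932, 955]
  L2: h(495,932)=(495*31+932)%997=325 h(955,955)=(955*31+955)%997=650 -> [325, 650]
  L3: h(325,650)=(325*31+650)%997=755 -> [755]
  root=755
After append 63 (leaves=[13, 92, 62, 7, 61, 63]):
  L0: [13, 92, 62, 7, 61, 63]
  L1: h(13,92)=(13*31+92)%997=495 h(62,7)=(62*31+7)%997=932 h(61,63)=(61*31+63)%997=957 -> [495, 932, 957]
  L2: h(495,932)=(495*31+932)%997=325 h(957,957)=(957*31+957)%997=714 -> [325, 714]
  L3: h(325,714)=(325*31+714)%997=819 -> [819]
  root=819
After append 55 (leaves=[13, 92, 62, 7, 61, 63, 55]):
  L0: [13, 92, 62, 7, 61, 63, 55]
  L1: h(13,92)=(13*31+92)%997=495 h(62,7)=(62*31+7)%997=932 h(61,63)=(61*31+63)%997=957 h(55,55)=(55*31+55)%997=763 -> [495, 932, 957, 763]
  L2: h(495,932)=(495*31+932)%997=325 h(957,763)=(957*31+763)%997=520 -> [325, 520]
  L3: h(325,520)=(325*31+520)%997=625 -> [625]
  root=625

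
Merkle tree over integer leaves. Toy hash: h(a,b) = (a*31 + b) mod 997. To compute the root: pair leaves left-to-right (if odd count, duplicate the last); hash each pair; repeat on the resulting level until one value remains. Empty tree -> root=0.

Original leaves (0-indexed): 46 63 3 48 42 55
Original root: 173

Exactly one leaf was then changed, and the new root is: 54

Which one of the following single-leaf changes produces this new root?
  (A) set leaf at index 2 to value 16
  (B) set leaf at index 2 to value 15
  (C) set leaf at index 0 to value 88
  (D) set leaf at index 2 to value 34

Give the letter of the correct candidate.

Original leaves: [46, 63, 3, 48, 42, 55]
Target new root: 54
Try each candidate change and compute the resulting root:
Candidate A: set leaf[2] = 16 -> leaves = [46, 63, 16, 48, 42, 55]
  L0: [46, 63, 16, 48, 42, 55]
  L1: h(46,63)=(46*31+63)%997=492 h(16,48)=(16*31+48)%997=544 h(42,55)=(42*31+55)%997=360 -> [492, 544, 360]
  L2: h(492,544)=(492*31+544)%997=841 h(360,360)=(360*31+360)%997=553 -> [841, 553]
  L3: h(841,553)=(841*31+553)%997=702 -> [702]
  root = 702 != target 54
Candidate B: set leaf[2] = 15 -> leaves = [46, 63, 15, 48, 42, 55]
  L0: [46, 63, 15, 48, 42, 55]
  L1: h(46,63)=(46*31+63)%997=492 h(15,48)=(15*31+48)%997=513 h(42,55)=(42*31+55)%997=360 -> [492, 513, 360]
  L2: h(492,513)=(492*31+513)%997=810 h(360,360)=(360*31+360)%997=553 -> [810, 553]
  L3: h(810,553)=(810*31+553)%997=738 -> [738]
  root = 738 != target 54
Candidate C: set leaf[0] = 88 -> leaves = [88, 63, 3, 48, 42, 55]
  L0: [88, 63, 3, 48, 42, 55]
  L1: h(88,63)=(88*31+63)%997=797 h(3,48)=(3*31+48)%997=141 h(42,55)=(42*31+55)%997=360 -> [797, 141, 360]
  L2: h(797,141)=(797*31+141)%997=920 h(360,360)=(360*31+360)%997=553 -> [920, 553]
  L3: h(920,553)=(920*31+553)%997=160 -> [160]
  root = 160 != target 54
Candidate D: set leaf[2] = 34 -> leaves = [46, 63, 34, 48, 42, 55]
  L0: [46, 63, 34, 48, 42, 55]
  L1: h(46,63)=(46*31+63)%997=492 h(34,48)=(34*31+48)%997=105 h(42,55)=(42*31+55)%997=360 -> [492, 105, 360]
  L2: h(492,105)=(492*31+105)%997=402 h(360,360)=(360*31+360)%997=553 -> [402, 553]
  L3: h(402,553)=(402*31+553)%997=54 -> [54]
  root = 54 == target 54  ** MATCH **
Candidate D produces the target root.

Answer: D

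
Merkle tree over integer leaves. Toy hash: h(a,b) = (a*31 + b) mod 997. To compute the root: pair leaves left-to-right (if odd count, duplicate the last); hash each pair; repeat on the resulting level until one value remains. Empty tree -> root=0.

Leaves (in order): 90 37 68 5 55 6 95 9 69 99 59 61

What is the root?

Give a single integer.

L0: [90, 37, 68, 5, 55, 6, 95, 9, 69, 99, 59, 61]
L1: h(90,37)=(90*31+37)%997=833 h(68,5)=(68*31+5)%997=119 h(55,6)=(55*31+6)%997=714 h(95,9)=(95*31+9)%997=960 h(69,99)=(69*31+99)%997=244 h(59,61)=(59*31+61)%997=893 -> [833, 119, 714, 960, 244, 893]
L2: h(833,119)=(833*31+119)%997=20 h(714,960)=(714*31+960)%997=163 h(244,893)=(244*31+893)%997=481 -> [20, 163, 481]
L3: h(20,163)=(20*31+163)%997=783 h(481,481)=(481*31+481)%997=437 -> [783, 437]
L4: h(783,437)=(783*31+437)%997=782 -> [782]

Answer: 782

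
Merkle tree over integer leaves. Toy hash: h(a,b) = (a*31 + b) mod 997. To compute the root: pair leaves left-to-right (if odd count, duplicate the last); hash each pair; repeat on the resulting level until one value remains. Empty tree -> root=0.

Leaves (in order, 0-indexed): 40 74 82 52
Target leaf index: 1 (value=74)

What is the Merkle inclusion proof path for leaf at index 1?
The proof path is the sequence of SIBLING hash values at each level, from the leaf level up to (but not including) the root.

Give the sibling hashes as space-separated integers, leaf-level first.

L0 (leaves): [40, 74, 82, 52], target index=1
L1: h(40,74)=(40*31+74)%997=317 [pair 0] h(82,52)=(82*31+52)%997=600 [pair 1] -> [317, 600]
  Sibling for proof at L0: 40
L2: h(317,600)=(317*31+600)%997=457 [pair 0] -> [457]
  Sibling for proof at L1: 600
Root: 457
Proof path (sibling hashes from leaf to root): [40, 600]

Answer: 40 600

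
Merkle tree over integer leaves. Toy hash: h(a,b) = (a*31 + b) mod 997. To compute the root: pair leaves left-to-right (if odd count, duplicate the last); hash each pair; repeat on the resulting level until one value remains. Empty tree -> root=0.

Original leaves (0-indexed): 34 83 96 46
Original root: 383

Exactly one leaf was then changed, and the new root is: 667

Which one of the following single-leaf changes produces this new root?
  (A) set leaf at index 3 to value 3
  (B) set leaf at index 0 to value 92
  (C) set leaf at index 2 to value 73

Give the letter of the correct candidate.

Answer: C

Derivation:
Original leaves: [34, 83, 96, 46]
Target new root: 667
Try each candidate change and compute the resulting root:
Candidate A: set leaf[3] = 3 -> leaves = [34, 83, 96, 3]
  L0: [34, 83, 96, 3]
  L1: h(34,83)=(34*31+83)%997=140 h(96,3)=(96*31+3)%997=985 -> [140, 985]
  L2: h(140,985)=(140*31+985)%997=340 -> [340]
  root = 340 != target 667
Candidate B: set leaf[0] = 92 -> leaves = [92, 83, 96, 46]
  L0: [92, 83, 96, 46]
  L1: h(92,83)=(92*31+83)%997=941 h(96,46)=(96*31+46)%997=31 -> [941, 31]
  L2: h(941,31)=(941*31+31)%997=289 -> [289]
  root = 289 != target 667
Candidate C: set leaf[2] = 73 -> leaves = [34, 83, 73, 46]
  L0: [34, 83, 73, 46]
  L1: h(34,83)=(34*31+83)%997=140 h(73,46)=(73*31+46)%997=315 -> [140, 315]
  L2: h(140,315)=(140*31+315)%997=667 -> [667]
  root = 667 == target 667  ** MATCH **
Candidate C produces the target root.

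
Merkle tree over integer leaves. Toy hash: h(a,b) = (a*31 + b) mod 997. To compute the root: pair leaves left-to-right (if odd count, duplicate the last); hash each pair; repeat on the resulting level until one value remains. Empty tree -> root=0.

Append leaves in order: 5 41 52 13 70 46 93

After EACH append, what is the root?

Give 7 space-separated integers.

Answer: 5 196 761 722 344 573 336

Derivation:
After append 5 (leaves=[5]):
  L0: [5]
  root=5
After append 41 (leaves=[5, 41]):
  L0: [5, 41]
  L1: h(5,41)=(5*31+41)%997=196 -> [196]
  root=196
After append 52 (leaves=[5, 41, 52]):
  L0: [5, 41, 52]
  L1: h(5,41)=(5*31+41)%997=196 h(52,52)=(52*31+52)%997=667 -> [196, 667]
  L2: h(196,667)=(196*31+667)%997=761 -> [761]
  root=761
After append 13 (leaves=[5, 41, 52, 13]):
  L0: [5, 41, 52, 13]
  L1: h(5,41)=(5*31+41)%997=196 h(52,13)=(52*31+13)%997=628 -> [196, 628]
  L2: h(196,628)=(196*31+628)%997=722 -> [722]
  root=722
After append 70 (leaves=[5, 41, 52, 13, 70]):
  L0: [5, 41, 52, 13, 70]
  L1: h(5,41)=(5*31+41)%997=196 h(52,13)=(52*31+13)%997=628 h(70,70)=(70*31+70)%997=246 -> [196, 628, 246]
  L2: h(196,628)=(196*31+628)%997=722 h(246,246)=(246*31+246)%997=893 -> [722, 893]
  L3: h(722,893)=(722*31+893)%997=344 -> [344]
  root=344
After append 46 (leaves=[5, 41, 52, 13, 70, 46]):
  L0: [5, 41, 52, 13, 70, 46]
  L1: h(5,41)=(5*31+41)%997=196 h(52,13)=(52*31+13)%997=628 h(70,46)=(70*31+46)%997=222 -> [196, 628, 222]
  L2: h(196,628)=(196*31+628)%997=722 h(222,222)=(222*31+222)%997=125 -> [722, 125]
  L3: h(722,125)=(722*31+125)%997=573 -> [573]
  root=573
After append 93 (leaves=[5, 41, 52, 13, 70, 46, 93]):
  L0: [5, 41, 52, 13, 70, 46, 93]
  L1: h(5,41)=(5*31+41)%997=196 h(52,13)=(52*31+13)%997=628 h(70,46)=(70*31+46)%997=222 h(93,93)=(93*31+93)%997=982 -> [196, 628, 222, 982]
  L2: h(196,628)=(196*31+628)%997=722 h(222,982)=(222*31+982)%997=885 -> [722, 885]
  L3: h(722,885)=(722*31+885)%997=336 -> [336]
  root=336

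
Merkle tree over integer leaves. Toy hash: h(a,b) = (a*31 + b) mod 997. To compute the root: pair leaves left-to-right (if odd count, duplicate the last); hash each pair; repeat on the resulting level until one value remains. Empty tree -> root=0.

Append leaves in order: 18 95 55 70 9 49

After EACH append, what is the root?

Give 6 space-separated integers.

Answer: 18 653 69 84 853 139

Derivation:
After append 18 (leaves=[18]):
  L0: [18]
  root=18
After append 95 (leaves=[18, 95]):
  L0: [18, 95]
  L1: h(18,95)=(18*31+95)%997=653 -> [653]
  root=653
After append 55 (leaves=[18, 95, 55]):
  L0: [18, 95, 55]
  L1: h(18,95)=(18*31+95)%997=653 h(55,55)=(55*31+55)%997=763 -> [653, 763]
  L2: h(653,763)=(653*31+763)%997=69 -> [69]
  root=69
After append 70 (leaves=[18, 95, 55, 70]):
  L0: [18, 95, 55, 70]
  L1: h(18,95)=(18*31+95)%997=653 h(55,70)=(55*31+70)%997=778 -> [653, 778]
  L2: h(653,778)=(653*31+778)%997=84 -> [84]
  root=84
After append 9 (leaves=[18, 95, 55, 70, 9]):
  L0: [18, 95, 55, 70, 9]
  L1: h(18,95)=(18*31+95)%997=653 h(55,70)=(55*31+70)%997=778 h(9,9)=(9*31+9)%997=288 -> [653, 778, 288]
  L2: h(653,778)=(653*31+778)%997=84 h(288,288)=(288*31+288)%997=243 -> [84, 243]
  L3: h(84,243)=(84*31+243)%997=853 -> [853]
  root=853
After append 49 (leaves=[18, 95, 55, 70, 9, 49]):
  L0: [18, 95, 55, 70, 9, 49]
  L1: h(18,95)=(18*31+95)%997=653 h(55,70)=(55*31+70)%997=778 h(9,49)=(9*31+49)%997=328 -> [653, 778, 328]
  L2: h(653,778)=(653*31+778)%997=84 h(328,328)=(328*31+328)%997=526 -> [84, 526]
  L3: h(84,526)=(84*31+526)%997=139 -> [139]
  root=139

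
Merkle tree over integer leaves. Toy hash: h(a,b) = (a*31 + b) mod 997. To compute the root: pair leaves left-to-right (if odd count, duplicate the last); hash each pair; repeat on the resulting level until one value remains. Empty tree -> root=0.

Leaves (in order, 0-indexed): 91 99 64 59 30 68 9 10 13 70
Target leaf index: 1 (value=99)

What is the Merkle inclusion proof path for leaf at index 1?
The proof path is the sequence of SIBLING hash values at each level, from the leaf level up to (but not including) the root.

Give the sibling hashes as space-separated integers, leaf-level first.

Answer: 91 49 320 807

Derivation:
L0 (leaves): [91, 99, 64, 59, 30, 68, 9, 10, 13, 70], target index=1
L1: h(91,99)=(91*31+99)%997=926 [pair 0] h(64,59)=(64*31+59)%997=49 [pair 1] h(30,68)=(30*31+68)%997=1 [pair 2] h(9,10)=(9*31+10)%997=289 [pair 3] h(13,70)=(13*31+70)%997=473 [pair 4] -> [926, 49, 1, 289, 473]
  Sibling for proof at L0: 91
L2: h(926,49)=(926*31+49)%997=839 [pair 0] h(1,289)=(1*31+289)%997=320 [pair 1] h(473,473)=(473*31+473)%997=181 [pair 2] -> [839, 320, 181]
  Sibling for proof at L1: 49
L3: h(839,320)=(839*31+320)%997=407 [pair 0] h(181,181)=(181*31+181)%997=807 [pair 1] -> [407, 807]
  Sibling for proof at L2: 320
L4: h(407,807)=(407*31+807)%997=463 [pair 0] -> [463]
  Sibling for proof at L3: 807
Root: 463
Proof path (sibling hashes from leaf to root): [91, 49, 320, 807]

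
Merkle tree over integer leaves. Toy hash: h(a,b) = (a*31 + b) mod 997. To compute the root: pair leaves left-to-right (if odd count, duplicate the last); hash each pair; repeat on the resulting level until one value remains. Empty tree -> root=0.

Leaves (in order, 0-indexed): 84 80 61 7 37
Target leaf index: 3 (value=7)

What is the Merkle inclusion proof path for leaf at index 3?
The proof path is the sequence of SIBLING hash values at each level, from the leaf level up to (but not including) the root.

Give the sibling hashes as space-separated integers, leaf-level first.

Answer: 61 690 2

Derivation:
L0 (leaves): [84, 80, 61, 7, 37], target index=3
L1: h(84,80)=(84*31+80)%997=690 [pair 0] h(61,7)=(61*31+7)%997=901 [pair 1] h(37,37)=(37*31+37)%997=187 [pair 2] -> [690, 901, 187]
  Sibling for proof at L0: 61
L2: h(690,901)=(690*31+901)%997=357 [pair 0] h(187,187)=(187*31+187)%997=2 [pair 1] -> [357, 2]
  Sibling for proof at L1: 690
L3: h(357,2)=(357*31+2)%997=102 [pair 0] -> [102]
  Sibling for proof at L2: 2
Root: 102
Proof path (sibling hashes from leaf to root): [61, 690, 2]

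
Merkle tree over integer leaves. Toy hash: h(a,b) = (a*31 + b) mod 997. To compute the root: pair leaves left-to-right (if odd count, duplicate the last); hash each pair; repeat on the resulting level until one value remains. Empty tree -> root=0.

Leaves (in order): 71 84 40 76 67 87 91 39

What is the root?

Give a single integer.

L0: [71, 84, 40, 76, 67, 87, 91, 39]
L1: h(71,84)=(71*31+84)%997=291 h(40,76)=(40*31+76)%997=319 h(67,87)=(67*31+87)%997=170 h(91,39)=(91*31+39)%997=866 -> [291, 319, 170, 866]
L2: h(291,319)=(291*31+319)%997=367 h(170,866)=(170*31+866)%997=154 -> [367, 154]
L3: h(367,154)=(367*31+154)%997=564 -> [564]

Answer: 564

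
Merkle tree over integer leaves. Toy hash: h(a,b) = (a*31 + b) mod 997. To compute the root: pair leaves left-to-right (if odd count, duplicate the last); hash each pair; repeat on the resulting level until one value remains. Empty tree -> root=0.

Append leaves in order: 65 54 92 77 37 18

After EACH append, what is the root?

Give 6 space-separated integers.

Answer: 65 75 284 269 365 754

Derivation:
After append 65 (leaves=[65]):
  L0: [65]
  root=65
After append 54 (leaves=[65, 54]):
  L0: [65, 54]
  L1: h(65,54)=(65*31+54)%997=75 -> [75]
  root=75
After append 92 (leaves=[65, 54, 92]):
  L0: [65, 54, 92]
  L1: h(65,54)=(65*31+54)%997=75 h(92,92)=(92*31+92)%997=950 -> [75, 950]
  L2: h(75,950)=(75*31+950)%997=284 -> [284]
  root=284
After append 77 (leaves=[65, 54, 92, 77]):
  L0: [65, 54, 92, 77]
  L1: h(65,54)=(65*31+54)%997=75 h(92,77)=(92*31+77)%997=935 -> [75, 935]
  L2: h(75,935)=(75*31+935)%997=269 -> [269]
  root=269
After append 37 (leaves=[65, 54, 92, 77, 37]):
  L0: [65, 54, 92, 77, 37]
  L1: h(65,54)=(65*31+54)%997=75 h(92,77)=(92*31+77)%997=935 h(37,37)=(37*31+37)%997=187 -> [75, 935, 187]
  L2: h(75,935)=(75*31+935)%997=269 h(187,187)=(187*31+187)%997=2 -> [269, 2]
  L3: h(269,2)=(269*31+2)%997=365 -> [365]
  root=365
After append 18 (leaves=[65, 54, 92, 77, 37, 18]):
  L0: [65, 54, 92, 77, 37, 18]
  L1: h(65,54)=(65*31+54)%997=75 h(92,77)=(92*31+77)%997=935 h(37,18)=(37*31+18)%997=168 -> [75, 935, 168]
  L2: h(75,935)=(75*31+935)%997=269 h(168,168)=(168*31+168)%997=391 -> [269, 391]
  L3: h(269,391)=(269*31+391)%997=754 -> [754]
  root=754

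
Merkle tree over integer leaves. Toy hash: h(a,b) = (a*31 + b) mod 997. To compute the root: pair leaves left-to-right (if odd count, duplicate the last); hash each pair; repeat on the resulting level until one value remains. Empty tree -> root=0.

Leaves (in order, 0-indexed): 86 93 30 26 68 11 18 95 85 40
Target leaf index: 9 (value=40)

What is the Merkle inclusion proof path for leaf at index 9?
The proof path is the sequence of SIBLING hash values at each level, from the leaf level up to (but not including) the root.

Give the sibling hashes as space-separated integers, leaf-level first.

Answer: 85 681 855 642

Derivation:
L0 (leaves): [86, 93, 30, 26, 68, 11, 18, 95, 85, 40], target index=9
L1: h(86,93)=(86*31+93)%997=765 [pair 0] h(30,26)=(30*31+26)%997=956 [pair 1] h(68,11)=(68*31+11)%997=125 [pair 2] h(18,95)=(18*31+95)%997=653 [pair 3] h(85,40)=(85*31+40)%997=681 [pair 4] -> [765, 956, 125, 653, 681]
  Sibling for proof at L0: 85
L2: h(765,956)=(765*31+956)%997=743 [pair 0] h(125,653)=(125*31+653)%997=540 [pair 1] h(681,681)=(681*31+681)%997=855 [pair 2] -> [743, 540, 855]
  Sibling for proof at L1: 681
L3: h(743,540)=(743*31+540)%997=642 [pair 0] h(855,855)=(855*31+855)%997=441 [pair 1] -> [642, 441]
  Sibling for proof at L2: 855
L4: h(642,441)=(642*31+441)%997=403 [pair 0] -> [403]
  Sibling for proof at L3: 642
Root: 403
Proof path (sibling hashes from leaf to root): [85, 681, 855, 642]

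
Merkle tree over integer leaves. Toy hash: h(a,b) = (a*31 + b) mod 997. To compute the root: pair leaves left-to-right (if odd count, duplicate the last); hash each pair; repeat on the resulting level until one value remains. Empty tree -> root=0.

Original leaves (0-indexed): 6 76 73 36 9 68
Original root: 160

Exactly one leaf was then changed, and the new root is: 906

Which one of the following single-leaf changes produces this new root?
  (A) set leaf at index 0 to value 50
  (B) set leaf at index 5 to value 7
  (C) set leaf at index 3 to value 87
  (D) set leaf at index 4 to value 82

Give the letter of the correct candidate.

Original leaves: [6, 76, 73, 36, 9, 68]
Target new root: 906
Try each candidate change and compute the resulting root:
Candidate A: set leaf[0] = 50 -> leaves = [50, 76, 73, 36, 9, 68]
  L0: [50, 76, 73, 36, 9, 68]
  L1: h(50,76)=(50*31+76)%997=629 h(73,36)=(73*31+36)%997=305 h(9,68)=(9*31+68)%997=347 -> [629, 305, 347]
  L2: h(629,305)=(629*31+305)%997=861 h(347,347)=(347*31+347)%997=137 -> [861, 137]
  L3: h(861,137)=(861*31+137)%997=906 -> [906]
  root = 906 == target 906  ** MATCH **
Candidate B: set leaf[5] = 7 -> leaves = [6, 76, 73, 36, 9, 7]
  L0: [6, 76, 73, 36, 9, 7]
  L1: h(6,76)=(6*31+76)%997=262 h(73,36)=(73*31+36)%997=305 h(9,7)=(9*31+7)%997=286 -> [262, 305, 286]
  L2: h(262,305)=(262*31+305)%997=451 h(286,286)=(286*31+286)%997=179 -> [451, 179]
  L3: h(451,179)=(451*31+179)%997=202 -> [202]
  root = 202 != target 906
Candidate C: set leaf[3] = 87 -> leaves = [6, 76, 73, 87, 9, 68]
  L0: [6, 76, 73, 87, 9, 68]
  L1: h(6,76)=(6*31+76)%997=262 h(73,87)=(73*31+87)%997=356 h(9,68)=(9*31+68)%997=347 -> [262, 356, 347]
  L2: h(262,356)=(262*31+356)%997=502 h(347,347)=(347*31+347)%997=137 -> [502, 137]
  L3: h(502,137)=(502*31+137)%997=744 -> [744]
  root = 744 != target 906
Candidate D: set leaf[4] = 82 -> leaves = [6, 76, 73, 36, 82, 68]
  L0: [6, 76, 73, 36, 82, 68]
  L1: h(6,76)=(6*31+76)%997=262 h(73,36)=(73*31+36)%997=305 h(82,68)=(82*31+68)%997=616 -> [262, 305, 616]
  L2: h(262,305)=(262*31+305)%997=451 h(616,616)=(616*31+616)%997=769 -> [451, 769]
  L3: h(451,769)=(451*31+769)%997=792 -> [792]
  root = 792 != target 906
Candidate A produces the target root.

Answer: A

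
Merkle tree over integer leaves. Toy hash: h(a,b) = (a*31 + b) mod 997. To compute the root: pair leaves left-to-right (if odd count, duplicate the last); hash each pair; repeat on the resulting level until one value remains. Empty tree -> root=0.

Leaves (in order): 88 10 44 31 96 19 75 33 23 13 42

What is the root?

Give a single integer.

Answer: 495

Derivation:
L0: [88, 10, 44, 31, 96, 19, 75, 33, 23, 13, 42]
L1: h(88,10)=(88*31+10)%997=744 h(44,31)=(44*31+31)%997=398 h(96,19)=(96*31+19)%997=4 h(75,33)=(75*31+33)%997=364 h(23,13)=(23*31+13)%997=726 h(42,42)=(42*31+42)%997=347 -> [744, 398, 4, 364, 726, 347]
L2: h(744,398)=(744*31+398)%997=531 h(4,364)=(4*31+364)%997=488 h(726,347)=(726*31+347)%997=919 -> [531, 488, 919]
L3: h(531,488)=(531*31+488)%997=0 h(919,919)=(919*31+919)%997=495 -> [0, 495]
L4: h(0,495)=(0*31+495)%997=495 -> [495]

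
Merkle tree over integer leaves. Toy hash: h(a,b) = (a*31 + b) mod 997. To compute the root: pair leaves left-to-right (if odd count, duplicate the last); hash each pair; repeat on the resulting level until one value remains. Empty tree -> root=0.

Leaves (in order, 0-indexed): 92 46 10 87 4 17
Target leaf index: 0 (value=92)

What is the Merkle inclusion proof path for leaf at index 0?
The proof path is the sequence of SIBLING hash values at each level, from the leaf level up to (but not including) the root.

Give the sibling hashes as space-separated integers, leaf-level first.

Answer: 46 397 524

Derivation:
L0 (leaves): [92, 46, 10, 87, 4, 17], target index=0
L1: h(92,46)=(92*31+46)%997=904 [pair 0] h(10,87)=(10*31+87)%997=397 [pair 1] h(4,17)=(4*31+17)%997=141 [pair 2] -> [904, 397, 141]
  Sibling for proof at L0: 46
L2: h(904,397)=(904*31+397)%997=505 [pair 0] h(141,141)=(141*31+141)%997=524 [pair 1] -> [505, 524]
  Sibling for proof at L1: 397
L3: h(505,524)=(505*31+524)%997=227 [pair 0] -> [227]
  Sibling for proof at L2: 524
Root: 227
Proof path (sibling hashes from leaf to root): [46, 397, 524]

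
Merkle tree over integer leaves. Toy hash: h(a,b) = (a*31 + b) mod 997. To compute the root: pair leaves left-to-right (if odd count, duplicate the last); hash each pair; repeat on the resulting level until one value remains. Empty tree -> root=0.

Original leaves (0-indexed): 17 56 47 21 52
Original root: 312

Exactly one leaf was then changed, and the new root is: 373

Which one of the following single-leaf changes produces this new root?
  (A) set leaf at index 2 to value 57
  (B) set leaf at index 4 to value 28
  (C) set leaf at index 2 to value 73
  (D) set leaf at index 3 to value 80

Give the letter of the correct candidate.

Original leaves: [17, 56, 47, 21, 52]
Target new root: 373
Try each candidate change and compute the resulting root:
Candidate A: set leaf[2] = 57 -> leaves = [17, 56, 57, 21, 52]
  L0: [17, 56, 57, 21, 52]
  L1: h(17,56)=(17*31+56)%997=583 h(57,21)=(57*31+21)%997=791 h(52,52)=(52*31+52)%997=667 -> [583, 791, 667]
  L2: h(583,791)=(583*31+791)%997=918 h(667,667)=(667*31+667)%997=407 -> [918, 407]
  L3: h(918,407)=(918*31+407)%997=949 -> [949]
  root = 949 != target 373
Candidate B: set leaf[4] = 28 -> leaves = [17, 56, 47, 21, 28]
  L0: [17, 56, 47, 21, 28]
  L1: h(17,56)=(17*31+56)%997=583 h(47,21)=(47*31+21)%997=481 h(28,28)=(28*31+28)%997=896 -> [583, 481, 896]
  L2: h(583,481)=(583*31+481)%997=608 h(896,896)=(896*31+896)%997=756 -> [608, 756]
  L3: h(608,756)=(608*31+756)%997=661 -> [661]
  root = 661 != target 373
Candidate C: set leaf[2] = 73 -> leaves = [17, 56, 73, 21, 52]
  L0: [17, 56, 73, 21, 52]
  L1: h(17,56)=(17*31+56)%997=583 h(73,21)=(73*31+21)%997=290 h(52,52)=(52*31+52)%997=667 -> [583, 290, 667]
  L2: h(583,290)=(583*31+290)%997=417 h(667,667)=(667*31+667)%997=407 -> [417, 407]
  L3: h(417,407)=(417*31+407)%997=373 -> [373]
  root = 373 == target 373  ** MATCH **
Candidate D: set leaf[3] = 80 -> leaves = [17, 56, 47, 80, 52]
  L0: [17, 56, 47, 80, 52]
  L1: h(17,56)=(17*31+56)%997=583 h(47,80)=(47*31+80)%997=540 h(52,52)=(52*31+52)%997=667 -> [583, 540, 667]
  L2: h(583,540)=(583*31+540)%997=667 h(667,667)=(667*31+667)%997=407 -> [667, 407]
  L3: h(667,407)=(667*31+407)%997=147 -> [147]
  root = 147 != target 373
Candidate C produces the target root.

Answer: C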